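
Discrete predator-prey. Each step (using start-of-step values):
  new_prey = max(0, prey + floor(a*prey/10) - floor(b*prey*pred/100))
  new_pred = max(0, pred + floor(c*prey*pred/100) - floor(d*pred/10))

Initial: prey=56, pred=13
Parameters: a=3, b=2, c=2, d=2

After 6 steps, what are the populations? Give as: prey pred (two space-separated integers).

Step 1: prey: 56+16-14=58; pred: 13+14-2=25
Step 2: prey: 58+17-29=46; pred: 25+29-5=49
Step 3: prey: 46+13-45=14; pred: 49+45-9=85
Step 4: prey: 14+4-23=0; pred: 85+23-17=91
Step 5: prey: 0+0-0=0; pred: 91+0-18=73
Step 6: prey: 0+0-0=0; pred: 73+0-14=59

Answer: 0 59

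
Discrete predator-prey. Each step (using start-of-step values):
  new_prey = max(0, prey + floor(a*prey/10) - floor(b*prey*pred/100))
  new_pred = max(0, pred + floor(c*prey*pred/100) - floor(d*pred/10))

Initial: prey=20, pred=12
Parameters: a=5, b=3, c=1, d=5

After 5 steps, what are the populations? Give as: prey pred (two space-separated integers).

Answer: 77 3

Derivation:
Step 1: prey: 20+10-7=23; pred: 12+2-6=8
Step 2: prey: 23+11-5=29; pred: 8+1-4=5
Step 3: prey: 29+14-4=39; pred: 5+1-2=4
Step 4: prey: 39+19-4=54; pred: 4+1-2=3
Step 5: prey: 54+27-4=77; pred: 3+1-1=3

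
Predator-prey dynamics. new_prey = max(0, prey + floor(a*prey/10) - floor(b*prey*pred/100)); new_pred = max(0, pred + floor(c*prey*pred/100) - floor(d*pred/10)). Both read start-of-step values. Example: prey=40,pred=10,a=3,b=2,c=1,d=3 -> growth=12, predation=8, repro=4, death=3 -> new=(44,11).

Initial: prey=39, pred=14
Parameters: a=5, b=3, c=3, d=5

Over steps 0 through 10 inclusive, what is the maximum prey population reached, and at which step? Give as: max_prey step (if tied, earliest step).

Answer: 42 1

Derivation:
Step 1: prey: 39+19-16=42; pred: 14+16-7=23
Step 2: prey: 42+21-28=35; pred: 23+28-11=40
Step 3: prey: 35+17-42=10; pred: 40+42-20=62
Step 4: prey: 10+5-18=0; pred: 62+18-31=49
Step 5: prey: 0+0-0=0; pred: 49+0-24=25
Step 6: prey: 0+0-0=0; pred: 25+0-12=13
Step 7: prey: 0+0-0=0; pred: 13+0-6=7
Step 8: prey: 0+0-0=0; pred: 7+0-3=4
Step 9: prey: 0+0-0=0; pred: 4+0-2=2
Step 10: prey: 0+0-0=0; pred: 2+0-1=1
Max prey = 42 at step 1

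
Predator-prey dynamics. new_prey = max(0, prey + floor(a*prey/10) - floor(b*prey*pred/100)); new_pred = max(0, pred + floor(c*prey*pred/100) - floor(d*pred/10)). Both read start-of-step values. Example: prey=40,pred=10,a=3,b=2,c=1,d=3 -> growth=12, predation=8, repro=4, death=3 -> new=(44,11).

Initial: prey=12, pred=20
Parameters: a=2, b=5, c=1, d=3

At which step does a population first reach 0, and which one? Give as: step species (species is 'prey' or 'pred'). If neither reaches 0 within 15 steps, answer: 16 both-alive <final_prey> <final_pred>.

Step 1: prey: 12+2-12=2; pred: 20+2-6=16
Step 2: prey: 2+0-1=1; pred: 16+0-4=12
Step 3: prey: 1+0-0=1; pred: 12+0-3=9
Step 4: prey: 1+0-0=1; pred: 9+0-2=7
Step 5: prey: 1+0-0=1; pred: 7+0-2=5
Step 6: prey: 1+0-0=1; pred: 5+0-1=4
Step 7: prey: 1+0-0=1; pred: 4+0-1=3
Step 8: prey: 1+0-0=1; pred: 3+0-0=3
Steps 9-15: state stable at prey=1, pred=3 (no change)
No extinction within 15 steps

Answer: 16 both-alive 1 3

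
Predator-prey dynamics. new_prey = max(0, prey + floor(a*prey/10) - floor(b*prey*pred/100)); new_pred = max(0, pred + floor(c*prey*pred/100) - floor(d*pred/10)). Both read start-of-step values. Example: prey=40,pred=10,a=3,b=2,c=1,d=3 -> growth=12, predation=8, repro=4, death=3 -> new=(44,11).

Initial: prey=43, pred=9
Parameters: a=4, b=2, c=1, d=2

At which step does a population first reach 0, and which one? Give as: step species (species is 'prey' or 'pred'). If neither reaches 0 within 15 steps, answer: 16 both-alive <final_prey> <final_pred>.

Answer: 9 prey

Derivation:
Step 1: prey: 43+17-7=53; pred: 9+3-1=11
Step 2: prey: 53+21-11=63; pred: 11+5-2=14
Step 3: prey: 63+25-17=71; pred: 14+8-2=20
Step 4: prey: 71+28-28=71; pred: 20+14-4=30
Step 5: prey: 71+28-42=57; pred: 30+21-6=45
Step 6: prey: 57+22-51=28; pred: 45+25-9=61
Step 7: prey: 28+11-34=5; pred: 61+17-12=66
Step 8: prey: 5+2-6=1; pred: 66+3-13=56
Step 9: prey: 1+0-1=0; pred: 56+0-11=45
First extinction: prey at step 9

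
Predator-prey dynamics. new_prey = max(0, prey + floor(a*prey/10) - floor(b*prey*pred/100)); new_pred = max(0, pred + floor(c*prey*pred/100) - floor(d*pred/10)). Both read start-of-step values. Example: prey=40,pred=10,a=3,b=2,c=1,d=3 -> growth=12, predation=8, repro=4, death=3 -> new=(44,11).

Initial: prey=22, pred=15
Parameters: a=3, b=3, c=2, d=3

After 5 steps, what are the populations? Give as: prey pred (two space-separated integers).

Answer: 7 14

Derivation:
Step 1: prey: 22+6-9=19; pred: 15+6-4=17
Step 2: prey: 19+5-9=15; pred: 17+6-5=18
Step 3: prey: 15+4-8=11; pred: 18+5-5=18
Step 4: prey: 11+3-5=9; pred: 18+3-5=16
Step 5: prey: 9+2-4=7; pred: 16+2-4=14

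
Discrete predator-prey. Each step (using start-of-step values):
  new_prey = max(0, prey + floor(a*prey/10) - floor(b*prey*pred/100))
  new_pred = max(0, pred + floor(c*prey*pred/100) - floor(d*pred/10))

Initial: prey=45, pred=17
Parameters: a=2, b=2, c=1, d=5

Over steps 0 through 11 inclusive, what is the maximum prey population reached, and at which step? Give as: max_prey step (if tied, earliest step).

Answer: 59 11

Derivation:
Step 1: prey: 45+9-15=39; pred: 17+7-8=16
Step 2: prey: 39+7-12=34; pred: 16+6-8=14
Step 3: prey: 34+6-9=31; pred: 14+4-7=11
Step 4: prey: 31+6-6=31; pred: 11+3-5=9
Step 5: prey: 31+6-5=32; pred: 9+2-4=7
Step 6: prey: 32+6-4=34; pred: 7+2-3=6
Step 7: prey: 34+6-4=36; pred: 6+2-3=5
Step 8: prey: 36+7-3=40; pred: 5+1-2=4
Step 9: prey: 40+8-3=45; pred: 4+1-2=3
Step 10: prey: 45+9-2=52; pred: 3+1-1=3
Step 11: prey: 52+10-3=59; pred: 3+1-1=3
Max prey = 59 at step 11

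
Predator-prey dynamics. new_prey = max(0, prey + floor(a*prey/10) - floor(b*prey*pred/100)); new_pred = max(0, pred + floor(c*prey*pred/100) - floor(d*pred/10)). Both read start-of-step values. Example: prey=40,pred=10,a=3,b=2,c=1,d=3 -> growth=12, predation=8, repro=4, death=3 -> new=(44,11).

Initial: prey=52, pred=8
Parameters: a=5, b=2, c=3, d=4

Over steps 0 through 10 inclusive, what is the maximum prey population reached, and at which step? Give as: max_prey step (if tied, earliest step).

Answer: 82 2

Derivation:
Step 1: prey: 52+26-8=70; pred: 8+12-3=17
Step 2: prey: 70+35-23=82; pred: 17+35-6=46
Step 3: prey: 82+41-75=48; pred: 46+113-18=141
Step 4: prey: 48+24-135=0; pred: 141+203-56=288
Step 5: prey: 0+0-0=0; pred: 288+0-115=173
Step 6: prey: 0+0-0=0; pred: 173+0-69=104
Step 7: prey: 0+0-0=0; pred: 104+0-41=63
Step 8: prey: 0+0-0=0; pred: 63+0-25=38
Step 9: prey: 0+0-0=0; pred: 38+0-15=23
Step 10: prey: 0+0-0=0; pred: 23+0-9=14
Max prey = 82 at step 2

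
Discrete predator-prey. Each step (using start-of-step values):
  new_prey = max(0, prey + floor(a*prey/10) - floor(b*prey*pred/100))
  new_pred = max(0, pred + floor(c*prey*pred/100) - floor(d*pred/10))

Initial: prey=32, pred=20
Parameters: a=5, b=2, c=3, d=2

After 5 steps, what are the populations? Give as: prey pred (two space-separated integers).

Answer: 0 85

Derivation:
Step 1: prey: 32+16-12=36; pred: 20+19-4=35
Step 2: prey: 36+18-25=29; pred: 35+37-7=65
Step 3: prey: 29+14-37=6; pred: 65+56-13=108
Step 4: prey: 6+3-12=0; pred: 108+19-21=106
Step 5: prey: 0+0-0=0; pred: 106+0-21=85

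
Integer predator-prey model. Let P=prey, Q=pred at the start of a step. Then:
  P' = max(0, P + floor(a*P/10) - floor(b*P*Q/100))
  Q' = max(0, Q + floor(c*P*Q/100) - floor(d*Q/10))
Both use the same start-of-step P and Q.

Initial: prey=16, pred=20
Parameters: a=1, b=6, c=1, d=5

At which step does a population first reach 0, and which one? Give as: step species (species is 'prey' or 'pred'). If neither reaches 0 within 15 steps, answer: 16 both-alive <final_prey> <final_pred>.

Step 1: prey: 16+1-19=0; pred: 20+3-10=13
First extinction: prey at step 1

Answer: 1 prey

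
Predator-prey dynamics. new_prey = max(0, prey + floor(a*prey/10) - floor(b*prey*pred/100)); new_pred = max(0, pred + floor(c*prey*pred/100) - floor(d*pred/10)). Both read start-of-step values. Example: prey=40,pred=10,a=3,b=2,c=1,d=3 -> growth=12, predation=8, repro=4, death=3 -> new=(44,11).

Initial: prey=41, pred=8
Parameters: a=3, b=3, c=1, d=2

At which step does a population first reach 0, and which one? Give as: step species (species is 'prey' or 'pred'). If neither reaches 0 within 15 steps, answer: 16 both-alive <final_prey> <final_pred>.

Answer: 16 both-alive 5 6

Derivation:
Step 1: prey: 41+12-9=44; pred: 8+3-1=10
Step 2: prey: 44+13-13=44; pred: 10+4-2=12
Step 3: prey: 44+13-15=42; pred: 12+5-2=15
Step 4: prey: 42+12-18=36; pred: 15+6-3=18
Step 5: prey: 36+10-19=27; pred: 18+6-3=21
Step 6: prey: 27+8-17=18; pred: 21+5-4=22
Step 7: prey: 18+5-11=12; pred: 22+3-4=21
Step 8: prey: 12+3-7=8; pred: 21+2-4=19
Step 9: prey: 8+2-4=6; pred: 19+1-3=17
Step 10: prey: 6+1-3=4; pred: 17+1-3=15
Step 11: prey: 4+1-1=4; pred: 15+0-3=12
Step 12: prey: 4+1-1=4; pred: 12+0-2=10
Step 13: prey: 4+1-1=4; pred: 10+0-2=8
Step 14: prey: 4+1-0=5; pred: 8+0-1=7
Step 15: prey: 5+1-1=5; pred: 7+0-1=6
No extinction within 15 steps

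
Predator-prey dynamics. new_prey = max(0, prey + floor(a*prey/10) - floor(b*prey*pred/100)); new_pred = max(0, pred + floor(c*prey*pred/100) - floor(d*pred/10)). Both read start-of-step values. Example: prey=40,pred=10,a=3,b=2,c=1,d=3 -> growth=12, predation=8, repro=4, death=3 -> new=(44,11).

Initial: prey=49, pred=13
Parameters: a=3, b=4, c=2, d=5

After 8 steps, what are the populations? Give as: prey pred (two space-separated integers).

Answer: 2 1

Derivation:
Step 1: prey: 49+14-25=38; pred: 13+12-6=19
Step 2: prey: 38+11-28=21; pred: 19+14-9=24
Step 3: prey: 21+6-20=7; pred: 24+10-12=22
Step 4: prey: 7+2-6=3; pred: 22+3-11=14
Step 5: prey: 3+0-1=2; pred: 14+0-7=7
Step 6: prey: 2+0-0=2; pred: 7+0-3=4
Step 7: prey: 2+0-0=2; pred: 4+0-2=2
Step 8: prey: 2+0-0=2; pred: 2+0-1=1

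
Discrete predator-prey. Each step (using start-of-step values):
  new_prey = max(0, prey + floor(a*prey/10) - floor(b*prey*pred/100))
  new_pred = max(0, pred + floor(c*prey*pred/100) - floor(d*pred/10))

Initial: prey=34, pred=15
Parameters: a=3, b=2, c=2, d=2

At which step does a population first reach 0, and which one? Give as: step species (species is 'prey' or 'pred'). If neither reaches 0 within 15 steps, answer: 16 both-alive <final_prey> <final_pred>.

Answer: 6 prey

Derivation:
Step 1: prey: 34+10-10=34; pred: 15+10-3=22
Step 2: prey: 34+10-14=30; pred: 22+14-4=32
Step 3: prey: 30+9-19=20; pred: 32+19-6=45
Step 4: prey: 20+6-18=8; pred: 45+18-9=54
Step 5: prey: 8+2-8=2; pred: 54+8-10=52
Step 6: prey: 2+0-2=0; pred: 52+2-10=44
First extinction: prey at step 6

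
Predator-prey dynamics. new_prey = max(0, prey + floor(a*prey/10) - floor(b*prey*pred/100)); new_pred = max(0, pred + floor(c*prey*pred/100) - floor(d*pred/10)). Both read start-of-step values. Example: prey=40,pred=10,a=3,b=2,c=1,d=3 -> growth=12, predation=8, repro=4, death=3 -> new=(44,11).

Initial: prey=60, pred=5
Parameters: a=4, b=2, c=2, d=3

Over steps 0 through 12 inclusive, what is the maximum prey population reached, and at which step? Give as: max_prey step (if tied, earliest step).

Answer: 94 2

Derivation:
Step 1: prey: 60+24-6=78; pred: 5+6-1=10
Step 2: prey: 78+31-15=94; pred: 10+15-3=22
Step 3: prey: 94+37-41=90; pred: 22+41-6=57
Step 4: prey: 90+36-102=24; pred: 57+102-17=142
Step 5: prey: 24+9-68=0; pred: 142+68-42=168
Step 6: prey: 0+0-0=0; pred: 168+0-50=118
Step 7: prey: 0+0-0=0; pred: 118+0-35=83
Step 8: prey: 0+0-0=0; pred: 83+0-24=59
Step 9: prey: 0+0-0=0; pred: 59+0-17=42
Step 10: prey: 0+0-0=0; pred: 42+0-12=30
Step 11: prey: 0+0-0=0; pred: 30+0-9=21
Step 12: prey: 0+0-0=0; pred: 21+0-6=15
Max prey = 94 at step 2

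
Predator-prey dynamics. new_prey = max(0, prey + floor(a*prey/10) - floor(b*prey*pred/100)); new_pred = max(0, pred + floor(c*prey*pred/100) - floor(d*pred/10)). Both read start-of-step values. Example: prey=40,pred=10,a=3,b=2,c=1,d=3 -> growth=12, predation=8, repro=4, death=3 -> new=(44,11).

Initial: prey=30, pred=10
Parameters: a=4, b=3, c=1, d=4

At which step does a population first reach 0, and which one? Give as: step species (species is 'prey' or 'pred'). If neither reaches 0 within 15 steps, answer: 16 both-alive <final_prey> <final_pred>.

Step 1: prey: 30+12-9=33; pred: 10+3-4=9
Step 2: prey: 33+13-8=38; pred: 9+2-3=8
Step 3: prey: 38+15-9=44; pred: 8+3-3=8
Step 4: prey: 44+17-10=51; pred: 8+3-3=8
Step 5: prey: 51+20-12=59; pred: 8+4-3=9
Step 6: prey: 59+23-15=67; pred: 9+5-3=11
Step 7: prey: 67+26-22=71; pred: 11+7-4=14
Step 8: prey: 71+28-29=70; pred: 14+9-5=18
Step 9: prey: 70+28-37=61; pred: 18+12-7=23
Step 10: prey: 61+24-42=43; pred: 23+14-9=28
Step 11: prey: 43+17-36=24; pred: 28+12-11=29
Step 12: prey: 24+9-20=13; pred: 29+6-11=24
Step 13: prey: 13+5-9=9; pred: 24+3-9=18
Step 14: prey: 9+3-4=8; pred: 18+1-7=12
Step 15: prey: 8+3-2=9; pred: 12+0-4=8
No extinction within 15 steps

Answer: 16 both-alive 9 8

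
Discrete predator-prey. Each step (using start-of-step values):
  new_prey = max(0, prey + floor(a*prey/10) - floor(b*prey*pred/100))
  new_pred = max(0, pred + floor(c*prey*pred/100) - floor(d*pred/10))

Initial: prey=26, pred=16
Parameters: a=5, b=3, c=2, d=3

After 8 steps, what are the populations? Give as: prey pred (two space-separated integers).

Answer: 5 15

Derivation:
Step 1: prey: 26+13-12=27; pred: 16+8-4=20
Step 2: prey: 27+13-16=24; pred: 20+10-6=24
Step 3: prey: 24+12-17=19; pred: 24+11-7=28
Step 4: prey: 19+9-15=13; pred: 28+10-8=30
Step 5: prey: 13+6-11=8; pred: 30+7-9=28
Step 6: prey: 8+4-6=6; pred: 28+4-8=24
Step 7: prey: 6+3-4=5; pred: 24+2-7=19
Step 8: prey: 5+2-2=5; pred: 19+1-5=15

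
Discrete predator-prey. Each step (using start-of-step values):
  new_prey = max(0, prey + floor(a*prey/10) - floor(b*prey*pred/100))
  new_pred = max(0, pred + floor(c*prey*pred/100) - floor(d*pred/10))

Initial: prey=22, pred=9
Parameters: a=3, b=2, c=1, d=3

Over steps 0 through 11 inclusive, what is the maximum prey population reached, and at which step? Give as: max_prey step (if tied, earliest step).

Answer: 60 9

Derivation:
Step 1: prey: 22+6-3=25; pred: 9+1-2=8
Step 2: prey: 25+7-4=28; pred: 8+2-2=8
Step 3: prey: 28+8-4=32; pred: 8+2-2=8
Step 4: prey: 32+9-5=36; pred: 8+2-2=8
Step 5: prey: 36+10-5=41; pred: 8+2-2=8
Step 6: prey: 41+12-6=47; pred: 8+3-2=9
Step 7: prey: 47+14-8=53; pred: 9+4-2=11
Step 8: prey: 53+15-11=57; pred: 11+5-3=13
Step 9: prey: 57+17-14=60; pred: 13+7-3=17
Step 10: prey: 60+18-20=58; pred: 17+10-5=22
Step 11: prey: 58+17-25=50; pred: 22+12-6=28
Max prey = 60 at step 9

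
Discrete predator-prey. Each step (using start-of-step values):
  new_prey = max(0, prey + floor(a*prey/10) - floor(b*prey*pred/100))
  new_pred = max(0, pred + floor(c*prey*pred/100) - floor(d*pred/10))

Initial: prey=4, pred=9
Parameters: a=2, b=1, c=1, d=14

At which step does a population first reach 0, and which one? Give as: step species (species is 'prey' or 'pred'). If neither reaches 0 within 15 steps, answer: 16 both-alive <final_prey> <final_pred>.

Answer: 1 pred

Derivation:
Step 1: prey: 4+0-0=4; pred: 9+0-12=0
First extinction: pred at step 1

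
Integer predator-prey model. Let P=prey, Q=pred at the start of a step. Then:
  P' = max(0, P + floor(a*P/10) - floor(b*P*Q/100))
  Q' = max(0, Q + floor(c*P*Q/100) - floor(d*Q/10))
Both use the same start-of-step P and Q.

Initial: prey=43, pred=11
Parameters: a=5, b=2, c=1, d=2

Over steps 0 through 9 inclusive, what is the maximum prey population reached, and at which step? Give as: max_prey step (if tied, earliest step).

Step 1: prey: 43+21-9=55; pred: 11+4-2=13
Step 2: prey: 55+27-14=68; pred: 13+7-2=18
Step 3: prey: 68+34-24=78; pred: 18+12-3=27
Step 4: prey: 78+39-42=75; pred: 27+21-5=43
Step 5: prey: 75+37-64=48; pred: 43+32-8=67
Step 6: prey: 48+24-64=8; pred: 67+32-13=86
Step 7: prey: 8+4-13=0; pred: 86+6-17=75
Step 8: prey: 0+0-0=0; pred: 75+0-15=60
Step 9: prey: 0+0-0=0; pred: 60+0-12=48
Max prey = 78 at step 3

Answer: 78 3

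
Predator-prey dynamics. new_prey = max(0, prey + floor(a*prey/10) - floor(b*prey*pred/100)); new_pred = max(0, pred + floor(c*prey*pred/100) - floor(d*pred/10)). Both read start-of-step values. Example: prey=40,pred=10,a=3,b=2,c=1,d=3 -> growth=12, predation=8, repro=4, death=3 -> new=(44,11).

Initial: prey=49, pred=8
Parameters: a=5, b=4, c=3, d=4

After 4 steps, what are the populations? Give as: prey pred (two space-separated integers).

Answer: 0 49

Derivation:
Step 1: prey: 49+24-15=58; pred: 8+11-3=16
Step 2: prey: 58+29-37=50; pred: 16+27-6=37
Step 3: prey: 50+25-74=1; pred: 37+55-14=78
Step 4: prey: 1+0-3=0; pred: 78+2-31=49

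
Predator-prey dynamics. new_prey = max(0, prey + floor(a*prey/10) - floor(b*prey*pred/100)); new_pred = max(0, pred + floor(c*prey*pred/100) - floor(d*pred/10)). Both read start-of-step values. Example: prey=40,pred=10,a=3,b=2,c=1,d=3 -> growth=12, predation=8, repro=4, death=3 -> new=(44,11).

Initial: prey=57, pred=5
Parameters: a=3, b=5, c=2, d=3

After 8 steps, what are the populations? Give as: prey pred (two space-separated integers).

Step 1: prey: 57+17-14=60; pred: 5+5-1=9
Step 2: prey: 60+18-27=51; pred: 9+10-2=17
Step 3: prey: 51+15-43=23; pred: 17+17-5=29
Step 4: prey: 23+6-33=0; pred: 29+13-8=34
Step 5: prey: 0+0-0=0; pred: 34+0-10=24
Step 6: prey: 0+0-0=0; pred: 24+0-7=17
Step 7: prey: 0+0-0=0; pred: 17+0-5=12
Step 8: prey: 0+0-0=0; pred: 12+0-3=9

Answer: 0 9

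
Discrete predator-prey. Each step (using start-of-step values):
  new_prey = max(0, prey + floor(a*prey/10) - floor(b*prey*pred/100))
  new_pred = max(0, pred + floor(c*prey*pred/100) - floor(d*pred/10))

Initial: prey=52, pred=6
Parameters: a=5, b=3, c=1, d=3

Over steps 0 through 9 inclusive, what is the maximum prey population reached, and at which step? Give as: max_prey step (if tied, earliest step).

Step 1: prey: 52+26-9=69; pred: 6+3-1=8
Step 2: prey: 69+34-16=87; pred: 8+5-2=11
Step 3: prey: 87+43-28=102; pred: 11+9-3=17
Step 4: prey: 102+51-52=101; pred: 17+17-5=29
Step 5: prey: 101+50-87=64; pred: 29+29-8=50
Step 6: prey: 64+32-96=0; pred: 50+32-15=67
Step 7: prey: 0+0-0=0; pred: 67+0-20=47
Step 8: prey: 0+0-0=0; pred: 47+0-14=33
Step 9: prey: 0+0-0=0; pred: 33+0-9=24
Max prey = 102 at step 3

Answer: 102 3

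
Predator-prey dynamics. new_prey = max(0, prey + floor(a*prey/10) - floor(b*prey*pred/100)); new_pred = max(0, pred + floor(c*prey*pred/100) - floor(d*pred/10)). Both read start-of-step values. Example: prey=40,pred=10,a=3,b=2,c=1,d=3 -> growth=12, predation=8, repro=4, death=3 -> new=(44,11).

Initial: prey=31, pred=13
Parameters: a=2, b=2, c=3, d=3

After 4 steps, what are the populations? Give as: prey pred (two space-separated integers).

Step 1: prey: 31+6-8=29; pred: 13+12-3=22
Step 2: prey: 29+5-12=22; pred: 22+19-6=35
Step 3: prey: 22+4-15=11; pred: 35+23-10=48
Step 4: prey: 11+2-10=3; pred: 48+15-14=49

Answer: 3 49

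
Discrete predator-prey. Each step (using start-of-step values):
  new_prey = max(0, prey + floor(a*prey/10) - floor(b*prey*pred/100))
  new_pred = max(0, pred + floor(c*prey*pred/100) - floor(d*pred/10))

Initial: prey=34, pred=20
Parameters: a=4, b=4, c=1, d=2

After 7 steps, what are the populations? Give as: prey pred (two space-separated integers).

Answer: 3 10

Derivation:
Step 1: prey: 34+13-27=20; pred: 20+6-4=22
Step 2: prey: 20+8-17=11; pred: 22+4-4=22
Step 3: prey: 11+4-9=6; pred: 22+2-4=20
Step 4: prey: 6+2-4=4; pred: 20+1-4=17
Step 5: prey: 4+1-2=3; pred: 17+0-3=14
Step 6: prey: 3+1-1=3; pred: 14+0-2=12
Step 7: prey: 3+1-1=3; pred: 12+0-2=10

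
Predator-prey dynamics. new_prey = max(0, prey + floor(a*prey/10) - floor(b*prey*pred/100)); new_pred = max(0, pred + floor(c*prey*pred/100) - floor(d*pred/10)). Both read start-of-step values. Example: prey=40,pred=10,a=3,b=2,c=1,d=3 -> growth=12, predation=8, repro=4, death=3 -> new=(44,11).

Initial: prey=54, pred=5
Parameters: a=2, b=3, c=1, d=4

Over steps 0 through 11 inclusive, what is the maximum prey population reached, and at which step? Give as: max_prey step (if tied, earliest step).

Answer: 67 5

Derivation:
Step 1: prey: 54+10-8=56; pred: 5+2-2=5
Step 2: prey: 56+11-8=59; pred: 5+2-2=5
Step 3: prey: 59+11-8=62; pred: 5+2-2=5
Step 4: prey: 62+12-9=65; pred: 5+3-2=6
Step 5: prey: 65+13-11=67; pred: 6+3-2=7
Step 6: prey: 67+13-14=66; pred: 7+4-2=9
Step 7: prey: 66+13-17=62; pred: 9+5-3=11
Step 8: prey: 62+12-20=54; pred: 11+6-4=13
Step 9: prey: 54+10-21=43; pred: 13+7-5=15
Step 10: prey: 43+8-19=32; pred: 15+6-6=15
Step 11: prey: 32+6-14=24; pred: 15+4-6=13
Max prey = 67 at step 5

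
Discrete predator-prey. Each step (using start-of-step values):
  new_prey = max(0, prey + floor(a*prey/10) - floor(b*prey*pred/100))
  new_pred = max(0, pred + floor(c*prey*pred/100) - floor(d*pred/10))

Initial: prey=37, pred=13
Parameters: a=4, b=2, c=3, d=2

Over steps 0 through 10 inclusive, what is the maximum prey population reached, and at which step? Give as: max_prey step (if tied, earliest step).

Step 1: prey: 37+14-9=42; pred: 13+14-2=25
Step 2: prey: 42+16-21=37; pred: 25+31-5=51
Step 3: prey: 37+14-37=14; pred: 51+56-10=97
Step 4: prey: 14+5-27=0; pred: 97+40-19=118
Step 5: prey: 0+0-0=0; pred: 118+0-23=95
Step 6: prey: 0+0-0=0; pred: 95+0-19=76
Step 7: prey: 0+0-0=0; pred: 76+0-15=61
Step 8: prey: 0+0-0=0; pred: 61+0-12=49
Step 9: prey: 0+0-0=0; pred: 49+0-9=40
Step 10: prey: 0+0-0=0; pred: 40+0-8=32
Max prey = 42 at step 1

Answer: 42 1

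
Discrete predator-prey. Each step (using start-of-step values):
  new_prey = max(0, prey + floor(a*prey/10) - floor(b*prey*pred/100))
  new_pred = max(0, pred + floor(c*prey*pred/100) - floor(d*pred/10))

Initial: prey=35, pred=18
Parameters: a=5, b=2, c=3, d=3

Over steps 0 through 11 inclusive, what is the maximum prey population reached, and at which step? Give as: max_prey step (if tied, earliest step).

Answer: 40 1

Derivation:
Step 1: prey: 35+17-12=40; pred: 18+18-5=31
Step 2: prey: 40+20-24=36; pred: 31+37-9=59
Step 3: prey: 36+18-42=12; pred: 59+63-17=105
Step 4: prey: 12+6-25=0; pred: 105+37-31=111
Step 5: prey: 0+0-0=0; pred: 111+0-33=78
Step 6: prey: 0+0-0=0; pred: 78+0-23=55
Step 7: prey: 0+0-0=0; pred: 55+0-16=39
Step 8: prey: 0+0-0=0; pred: 39+0-11=28
Step 9: prey: 0+0-0=0; pred: 28+0-8=20
Step 10: prey: 0+0-0=0; pred: 20+0-6=14
Step 11: prey: 0+0-0=0; pred: 14+0-4=10
Max prey = 40 at step 1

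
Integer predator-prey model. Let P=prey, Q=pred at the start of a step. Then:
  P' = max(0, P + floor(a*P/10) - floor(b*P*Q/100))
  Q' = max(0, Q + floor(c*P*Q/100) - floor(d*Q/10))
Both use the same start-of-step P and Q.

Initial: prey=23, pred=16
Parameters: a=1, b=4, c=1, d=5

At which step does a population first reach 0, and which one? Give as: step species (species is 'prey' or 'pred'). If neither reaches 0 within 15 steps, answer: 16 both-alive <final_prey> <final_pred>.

Answer: 16 both-alive 6 1

Derivation:
Step 1: prey: 23+2-14=11; pred: 16+3-8=11
Step 2: prey: 11+1-4=8; pred: 11+1-5=7
Step 3: prey: 8+0-2=6; pred: 7+0-3=4
Step 4: prey: 6+0-0=6; pred: 4+0-2=2
Step 5: prey: 6+0-0=6; pred: 2+0-1=1
Step 6: prey: 6+0-0=6; pred: 1+0-0=1
Steps 7-15: state stable at prey=6, pred=1 (no change)
No extinction within 15 steps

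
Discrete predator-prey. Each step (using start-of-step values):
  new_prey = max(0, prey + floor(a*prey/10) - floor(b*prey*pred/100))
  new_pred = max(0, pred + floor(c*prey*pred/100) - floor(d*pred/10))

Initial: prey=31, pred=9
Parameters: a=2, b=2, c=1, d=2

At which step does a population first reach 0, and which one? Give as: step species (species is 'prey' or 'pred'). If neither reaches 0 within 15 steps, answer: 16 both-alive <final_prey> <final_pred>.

Step 1: prey: 31+6-5=32; pred: 9+2-1=10
Step 2: prey: 32+6-6=32; pred: 10+3-2=11
Step 3: prey: 32+6-7=31; pred: 11+3-2=12
Step 4: prey: 31+6-7=30; pred: 12+3-2=13
Step 5: prey: 30+6-7=29; pred: 13+3-2=14
Step 6: prey: 29+5-8=26; pred: 14+4-2=16
Step 7: prey: 26+5-8=23; pred: 16+4-3=17
Step 8: prey: 23+4-7=20; pred: 17+3-3=17
Step 9: prey: 20+4-6=18; pred: 17+3-3=17
Step 10: prey: 18+3-6=15; pred: 17+3-3=17
Step 11: prey: 15+3-5=13; pred: 17+2-3=16
Step 12: prey: 13+2-4=11; pred: 16+2-3=15
Step 13: prey: 11+2-3=10; pred: 15+1-3=13
Step 14: prey: 10+2-2=10; pred: 13+1-2=12
Step 15: prey: 10+2-2=10; pred: 12+1-2=11
No extinction within 15 steps

Answer: 16 both-alive 10 11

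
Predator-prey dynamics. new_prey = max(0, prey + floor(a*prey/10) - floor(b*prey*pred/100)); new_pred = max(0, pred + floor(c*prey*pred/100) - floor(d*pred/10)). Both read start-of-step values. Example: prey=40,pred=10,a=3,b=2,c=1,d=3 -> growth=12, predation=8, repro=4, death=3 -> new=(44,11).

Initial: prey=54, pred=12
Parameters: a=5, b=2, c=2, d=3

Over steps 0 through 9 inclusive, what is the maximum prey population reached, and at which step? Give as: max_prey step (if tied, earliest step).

Answer: 75 2

Derivation:
Step 1: prey: 54+27-12=69; pred: 12+12-3=21
Step 2: prey: 69+34-28=75; pred: 21+28-6=43
Step 3: prey: 75+37-64=48; pred: 43+64-12=95
Step 4: prey: 48+24-91=0; pred: 95+91-28=158
Step 5: prey: 0+0-0=0; pred: 158+0-47=111
Step 6: prey: 0+0-0=0; pred: 111+0-33=78
Step 7: prey: 0+0-0=0; pred: 78+0-23=55
Step 8: prey: 0+0-0=0; pred: 55+0-16=39
Step 9: prey: 0+0-0=0; pred: 39+0-11=28
Max prey = 75 at step 2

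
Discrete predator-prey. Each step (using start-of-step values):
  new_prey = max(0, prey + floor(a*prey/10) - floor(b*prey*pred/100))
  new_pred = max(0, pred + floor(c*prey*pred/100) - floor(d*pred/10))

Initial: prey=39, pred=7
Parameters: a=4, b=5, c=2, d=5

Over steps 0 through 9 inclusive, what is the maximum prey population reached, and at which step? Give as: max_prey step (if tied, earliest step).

Step 1: prey: 39+15-13=41; pred: 7+5-3=9
Step 2: prey: 41+16-18=39; pred: 9+7-4=12
Step 3: prey: 39+15-23=31; pred: 12+9-6=15
Step 4: prey: 31+12-23=20; pred: 15+9-7=17
Step 5: prey: 20+8-17=11; pred: 17+6-8=15
Step 6: prey: 11+4-8=7; pred: 15+3-7=11
Step 7: prey: 7+2-3=6; pred: 11+1-5=7
Step 8: prey: 6+2-2=6; pred: 7+0-3=4
Step 9: prey: 6+2-1=7; pred: 4+0-2=2
Max prey = 41 at step 1

Answer: 41 1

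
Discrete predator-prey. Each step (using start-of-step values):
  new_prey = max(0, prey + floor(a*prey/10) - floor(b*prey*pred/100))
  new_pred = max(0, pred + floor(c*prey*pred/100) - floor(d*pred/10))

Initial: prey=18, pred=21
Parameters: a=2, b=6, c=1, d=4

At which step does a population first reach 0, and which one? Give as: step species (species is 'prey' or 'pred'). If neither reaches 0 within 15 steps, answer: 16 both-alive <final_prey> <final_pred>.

Step 1: prey: 18+3-22=0; pred: 21+3-8=16
First extinction: prey at step 1

Answer: 1 prey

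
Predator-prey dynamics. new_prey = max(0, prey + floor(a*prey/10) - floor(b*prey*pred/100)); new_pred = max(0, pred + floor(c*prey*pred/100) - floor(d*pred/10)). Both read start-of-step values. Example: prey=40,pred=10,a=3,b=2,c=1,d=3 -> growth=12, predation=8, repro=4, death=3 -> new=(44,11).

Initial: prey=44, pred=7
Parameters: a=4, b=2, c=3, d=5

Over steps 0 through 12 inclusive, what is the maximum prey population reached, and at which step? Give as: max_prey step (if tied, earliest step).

Step 1: prey: 44+17-6=55; pred: 7+9-3=13
Step 2: prey: 55+22-14=63; pred: 13+21-6=28
Step 3: prey: 63+25-35=53; pred: 28+52-14=66
Step 4: prey: 53+21-69=5; pred: 66+104-33=137
Step 5: prey: 5+2-13=0; pred: 137+20-68=89
Step 6: prey: 0+0-0=0; pred: 89+0-44=45
Step 7: prey: 0+0-0=0; pred: 45+0-22=23
Step 8: prey: 0+0-0=0; pred: 23+0-11=12
Step 9: prey: 0+0-0=0; pred: 12+0-6=6
Step 10: prey: 0+0-0=0; pred: 6+0-3=3
Step 11: prey: 0+0-0=0; pred: 3+0-1=2
Step 12: prey: 0+0-0=0; pred: 2+0-1=1
Max prey = 63 at step 2

Answer: 63 2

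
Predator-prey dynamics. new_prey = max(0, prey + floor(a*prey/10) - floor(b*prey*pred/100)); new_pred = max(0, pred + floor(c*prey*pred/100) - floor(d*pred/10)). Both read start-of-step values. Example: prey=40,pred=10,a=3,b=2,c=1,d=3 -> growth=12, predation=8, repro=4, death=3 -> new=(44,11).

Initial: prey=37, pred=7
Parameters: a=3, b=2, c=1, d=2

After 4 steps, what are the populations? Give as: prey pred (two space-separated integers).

Step 1: prey: 37+11-5=43; pred: 7+2-1=8
Step 2: prey: 43+12-6=49; pred: 8+3-1=10
Step 3: prey: 49+14-9=54; pred: 10+4-2=12
Step 4: prey: 54+16-12=58; pred: 12+6-2=16

Answer: 58 16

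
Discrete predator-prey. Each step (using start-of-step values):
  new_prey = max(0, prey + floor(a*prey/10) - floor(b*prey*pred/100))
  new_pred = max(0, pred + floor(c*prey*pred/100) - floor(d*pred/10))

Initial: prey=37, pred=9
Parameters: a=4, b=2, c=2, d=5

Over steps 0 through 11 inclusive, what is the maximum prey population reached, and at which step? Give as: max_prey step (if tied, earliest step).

Answer: 59 3

Derivation:
Step 1: prey: 37+14-6=45; pred: 9+6-4=11
Step 2: prey: 45+18-9=54; pred: 11+9-5=15
Step 3: prey: 54+21-16=59; pred: 15+16-7=24
Step 4: prey: 59+23-28=54; pred: 24+28-12=40
Step 5: prey: 54+21-43=32; pred: 40+43-20=63
Step 6: prey: 32+12-40=4; pred: 63+40-31=72
Step 7: prey: 4+1-5=0; pred: 72+5-36=41
Step 8: prey: 0+0-0=0; pred: 41+0-20=21
Step 9: prey: 0+0-0=0; pred: 21+0-10=11
Step 10: prey: 0+0-0=0; pred: 11+0-5=6
Step 11: prey: 0+0-0=0; pred: 6+0-3=3
Max prey = 59 at step 3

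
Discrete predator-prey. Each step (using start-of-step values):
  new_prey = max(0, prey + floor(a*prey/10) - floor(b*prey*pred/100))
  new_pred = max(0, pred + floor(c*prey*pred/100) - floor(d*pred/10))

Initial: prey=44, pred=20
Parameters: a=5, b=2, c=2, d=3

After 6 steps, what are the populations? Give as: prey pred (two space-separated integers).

Step 1: prey: 44+22-17=49; pred: 20+17-6=31
Step 2: prey: 49+24-30=43; pred: 31+30-9=52
Step 3: prey: 43+21-44=20; pred: 52+44-15=81
Step 4: prey: 20+10-32=0; pred: 81+32-24=89
Step 5: prey: 0+0-0=0; pred: 89+0-26=63
Step 6: prey: 0+0-0=0; pred: 63+0-18=45

Answer: 0 45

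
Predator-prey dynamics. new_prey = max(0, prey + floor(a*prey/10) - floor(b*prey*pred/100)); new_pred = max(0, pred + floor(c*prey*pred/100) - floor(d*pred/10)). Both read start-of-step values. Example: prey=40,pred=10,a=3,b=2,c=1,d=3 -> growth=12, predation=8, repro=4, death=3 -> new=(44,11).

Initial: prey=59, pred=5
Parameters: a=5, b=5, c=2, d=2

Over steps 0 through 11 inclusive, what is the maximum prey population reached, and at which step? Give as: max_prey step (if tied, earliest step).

Answer: 78 2

Derivation:
Step 1: prey: 59+29-14=74; pred: 5+5-1=9
Step 2: prey: 74+37-33=78; pred: 9+13-1=21
Step 3: prey: 78+39-81=36; pred: 21+32-4=49
Step 4: prey: 36+18-88=0; pred: 49+35-9=75
Step 5: prey: 0+0-0=0; pred: 75+0-15=60
Step 6: prey: 0+0-0=0; pred: 60+0-12=48
Step 7: prey: 0+0-0=0; pred: 48+0-9=39
Step 8: prey: 0+0-0=0; pred: 39+0-7=32
Step 9: prey: 0+0-0=0; pred: 32+0-6=26
Step 10: prey: 0+0-0=0; pred: 26+0-5=21
Step 11: prey: 0+0-0=0; pred: 21+0-4=17
Max prey = 78 at step 2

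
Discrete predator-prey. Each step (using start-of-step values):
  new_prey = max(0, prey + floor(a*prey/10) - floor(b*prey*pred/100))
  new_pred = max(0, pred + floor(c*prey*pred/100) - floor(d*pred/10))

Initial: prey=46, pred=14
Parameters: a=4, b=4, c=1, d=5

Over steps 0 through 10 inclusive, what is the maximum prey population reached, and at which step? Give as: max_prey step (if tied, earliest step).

Step 1: prey: 46+18-25=39; pred: 14+6-7=13
Step 2: prey: 39+15-20=34; pred: 13+5-6=12
Step 3: prey: 34+13-16=31; pred: 12+4-6=10
Step 4: prey: 31+12-12=31; pred: 10+3-5=8
Step 5: prey: 31+12-9=34; pred: 8+2-4=6
Step 6: prey: 34+13-8=39; pred: 6+2-3=5
Step 7: prey: 39+15-7=47; pred: 5+1-2=4
Step 8: prey: 47+18-7=58; pred: 4+1-2=3
Step 9: prey: 58+23-6=75; pred: 3+1-1=3
Step 10: prey: 75+30-9=96; pred: 3+2-1=4
Max prey = 96 at step 10

Answer: 96 10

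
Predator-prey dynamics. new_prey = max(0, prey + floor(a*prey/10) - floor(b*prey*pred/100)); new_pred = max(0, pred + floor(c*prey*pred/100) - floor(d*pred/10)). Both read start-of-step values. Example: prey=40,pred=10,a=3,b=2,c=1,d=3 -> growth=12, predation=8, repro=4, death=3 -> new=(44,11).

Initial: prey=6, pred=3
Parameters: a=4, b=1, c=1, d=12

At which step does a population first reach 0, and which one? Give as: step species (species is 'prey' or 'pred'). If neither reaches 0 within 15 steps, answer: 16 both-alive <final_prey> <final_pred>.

Answer: 1 pred

Derivation:
Step 1: prey: 6+2-0=8; pred: 3+0-3=0
First extinction: pred at step 1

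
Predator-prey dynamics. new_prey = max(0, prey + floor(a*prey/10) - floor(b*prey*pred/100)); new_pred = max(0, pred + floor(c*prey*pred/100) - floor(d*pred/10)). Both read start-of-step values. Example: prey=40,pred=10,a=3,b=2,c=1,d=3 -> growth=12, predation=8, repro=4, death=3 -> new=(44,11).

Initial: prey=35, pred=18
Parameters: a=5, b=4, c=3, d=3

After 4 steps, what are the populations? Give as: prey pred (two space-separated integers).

Step 1: prey: 35+17-25=27; pred: 18+18-5=31
Step 2: prey: 27+13-33=7; pred: 31+25-9=47
Step 3: prey: 7+3-13=0; pred: 47+9-14=42
Step 4: prey: 0+0-0=0; pred: 42+0-12=30

Answer: 0 30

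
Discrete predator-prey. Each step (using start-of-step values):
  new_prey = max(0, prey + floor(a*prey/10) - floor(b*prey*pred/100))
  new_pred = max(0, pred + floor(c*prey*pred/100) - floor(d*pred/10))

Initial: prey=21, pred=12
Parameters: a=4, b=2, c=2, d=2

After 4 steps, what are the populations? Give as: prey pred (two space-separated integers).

Step 1: prey: 21+8-5=24; pred: 12+5-2=15
Step 2: prey: 24+9-7=26; pred: 15+7-3=19
Step 3: prey: 26+10-9=27; pred: 19+9-3=25
Step 4: prey: 27+10-13=24; pred: 25+13-5=33

Answer: 24 33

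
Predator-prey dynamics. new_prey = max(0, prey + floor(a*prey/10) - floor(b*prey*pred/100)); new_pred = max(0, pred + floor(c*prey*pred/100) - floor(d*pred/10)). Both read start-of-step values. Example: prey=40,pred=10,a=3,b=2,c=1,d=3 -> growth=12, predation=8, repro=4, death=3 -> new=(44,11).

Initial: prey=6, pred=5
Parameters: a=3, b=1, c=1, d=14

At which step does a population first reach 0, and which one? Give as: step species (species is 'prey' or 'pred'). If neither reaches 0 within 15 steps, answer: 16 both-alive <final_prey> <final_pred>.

Answer: 1 pred

Derivation:
Step 1: prey: 6+1-0=7; pred: 5+0-7=0
First extinction: pred at step 1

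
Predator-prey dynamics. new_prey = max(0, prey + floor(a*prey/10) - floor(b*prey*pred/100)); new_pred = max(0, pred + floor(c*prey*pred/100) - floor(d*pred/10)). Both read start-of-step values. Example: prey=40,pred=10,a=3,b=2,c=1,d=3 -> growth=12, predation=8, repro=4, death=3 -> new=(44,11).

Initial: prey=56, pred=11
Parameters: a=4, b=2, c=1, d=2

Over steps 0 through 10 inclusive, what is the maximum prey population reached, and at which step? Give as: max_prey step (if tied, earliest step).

Step 1: prey: 56+22-12=66; pred: 11+6-2=15
Step 2: prey: 66+26-19=73; pred: 15+9-3=21
Step 3: prey: 73+29-30=72; pred: 21+15-4=32
Step 4: prey: 72+28-46=54; pred: 32+23-6=49
Step 5: prey: 54+21-52=23; pred: 49+26-9=66
Step 6: prey: 23+9-30=2; pred: 66+15-13=68
Step 7: prey: 2+0-2=0; pred: 68+1-13=56
Step 8: prey: 0+0-0=0; pred: 56+0-11=45
Step 9: prey: 0+0-0=0; pred: 45+0-9=36
Step 10: prey: 0+0-0=0; pred: 36+0-7=29
Max prey = 73 at step 2

Answer: 73 2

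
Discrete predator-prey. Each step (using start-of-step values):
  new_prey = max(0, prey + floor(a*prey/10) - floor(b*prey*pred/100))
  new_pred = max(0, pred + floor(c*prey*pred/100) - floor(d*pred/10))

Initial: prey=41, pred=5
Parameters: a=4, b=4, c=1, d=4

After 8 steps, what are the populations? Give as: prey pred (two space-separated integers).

Step 1: prey: 41+16-8=49; pred: 5+2-2=5
Step 2: prey: 49+19-9=59; pred: 5+2-2=5
Step 3: prey: 59+23-11=71; pred: 5+2-2=5
Step 4: prey: 71+28-14=85; pred: 5+3-2=6
Step 5: prey: 85+34-20=99; pred: 6+5-2=9
Step 6: prey: 99+39-35=103; pred: 9+8-3=14
Step 7: prey: 103+41-57=87; pred: 14+14-5=23
Step 8: prey: 87+34-80=41; pred: 23+20-9=34

Answer: 41 34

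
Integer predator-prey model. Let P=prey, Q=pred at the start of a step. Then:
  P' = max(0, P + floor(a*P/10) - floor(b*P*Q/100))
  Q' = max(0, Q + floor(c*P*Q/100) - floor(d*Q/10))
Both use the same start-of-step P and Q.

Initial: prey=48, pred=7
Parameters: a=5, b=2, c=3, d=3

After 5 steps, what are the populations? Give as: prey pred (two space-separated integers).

Step 1: prey: 48+24-6=66; pred: 7+10-2=15
Step 2: prey: 66+33-19=80; pred: 15+29-4=40
Step 3: prey: 80+40-64=56; pred: 40+96-12=124
Step 4: prey: 56+28-138=0; pred: 124+208-37=295
Step 5: prey: 0+0-0=0; pred: 295+0-88=207

Answer: 0 207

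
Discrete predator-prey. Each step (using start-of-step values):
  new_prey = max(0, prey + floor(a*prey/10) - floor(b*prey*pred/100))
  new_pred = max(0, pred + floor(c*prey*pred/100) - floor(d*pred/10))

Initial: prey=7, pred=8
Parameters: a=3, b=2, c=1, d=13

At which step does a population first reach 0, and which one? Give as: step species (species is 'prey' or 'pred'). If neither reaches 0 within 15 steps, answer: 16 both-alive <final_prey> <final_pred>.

Step 1: prey: 7+2-1=8; pred: 8+0-10=0
First extinction: pred at step 1

Answer: 1 pred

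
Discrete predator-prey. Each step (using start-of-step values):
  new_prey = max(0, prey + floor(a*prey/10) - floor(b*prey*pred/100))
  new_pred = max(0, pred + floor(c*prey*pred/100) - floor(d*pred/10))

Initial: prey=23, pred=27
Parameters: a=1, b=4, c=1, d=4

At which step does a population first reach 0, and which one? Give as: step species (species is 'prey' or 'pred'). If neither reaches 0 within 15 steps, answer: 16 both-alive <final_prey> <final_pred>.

Step 1: prey: 23+2-24=1; pred: 27+6-10=23
Step 2: prey: 1+0-0=1; pred: 23+0-9=14
Step 3: prey: 1+0-0=1; pred: 14+0-5=9
Step 4: prey: 1+0-0=1; pred: 9+0-3=6
Step 5: prey: 1+0-0=1; pred: 6+0-2=4
Step 6: prey: 1+0-0=1; pred: 4+0-1=3
Step 7: prey: 1+0-0=1; pred: 3+0-1=2
Step 8: prey: 1+0-0=1; pred: 2+0-0=2
Steps 9-15: state stable at prey=1, pred=2 (no change)
No extinction within 15 steps

Answer: 16 both-alive 1 2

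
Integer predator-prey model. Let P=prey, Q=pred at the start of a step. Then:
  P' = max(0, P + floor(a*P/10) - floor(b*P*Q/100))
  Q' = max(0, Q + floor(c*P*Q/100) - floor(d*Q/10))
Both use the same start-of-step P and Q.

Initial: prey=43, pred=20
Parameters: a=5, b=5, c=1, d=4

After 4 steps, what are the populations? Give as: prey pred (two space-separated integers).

Answer: 7 7

Derivation:
Step 1: prey: 43+21-43=21; pred: 20+8-8=20
Step 2: prey: 21+10-21=10; pred: 20+4-8=16
Step 3: prey: 10+5-8=7; pred: 16+1-6=11
Step 4: prey: 7+3-3=7; pred: 11+0-4=7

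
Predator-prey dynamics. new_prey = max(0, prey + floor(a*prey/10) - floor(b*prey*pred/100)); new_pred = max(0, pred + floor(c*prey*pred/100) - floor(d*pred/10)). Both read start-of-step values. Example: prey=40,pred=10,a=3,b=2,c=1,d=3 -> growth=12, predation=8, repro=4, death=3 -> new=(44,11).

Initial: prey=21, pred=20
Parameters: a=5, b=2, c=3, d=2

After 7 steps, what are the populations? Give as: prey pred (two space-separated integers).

Step 1: prey: 21+10-8=23; pred: 20+12-4=28
Step 2: prey: 23+11-12=22; pred: 28+19-5=42
Step 3: prey: 22+11-18=15; pred: 42+27-8=61
Step 4: prey: 15+7-18=4; pred: 61+27-12=76
Step 5: prey: 4+2-6=0; pred: 76+9-15=70
Step 6: prey: 0+0-0=0; pred: 70+0-14=56
Step 7: prey: 0+0-0=0; pred: 56+0-11=45

Answer: 0 45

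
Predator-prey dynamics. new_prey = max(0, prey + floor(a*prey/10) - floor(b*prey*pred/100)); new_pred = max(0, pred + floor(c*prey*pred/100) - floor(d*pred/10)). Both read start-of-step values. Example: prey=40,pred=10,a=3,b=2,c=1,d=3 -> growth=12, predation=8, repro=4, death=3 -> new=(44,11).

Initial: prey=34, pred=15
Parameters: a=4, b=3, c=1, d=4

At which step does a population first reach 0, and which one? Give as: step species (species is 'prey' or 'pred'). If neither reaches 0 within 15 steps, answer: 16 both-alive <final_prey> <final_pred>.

Step 1: prey: 34+13-15=32; pred: 15+5-6=14
Step 2: prey: 32+12-13=31; pred: 14+4-5=13
Step 3: prey: 31+12-12=31; pred: 13+4-5=12
Step 4: prey: 31+12-11=32; pred: 12+3-4=11
Step 5: prey: 32+12-10=34; pred: 11+3-4=10
Step 6: prey: 34+13-10=37; pred: 10+3-4=9
Step 7: prey: 37+14-9=42; pred: 9+3-3=9
Step 8: prey: 42+16-11=47; pred: 9+3-3=9
Step 9: prey: 47+18-12=53; pred: 9+4-3=10
Step 10: prey: 53+21-15=59; pred: 10+5-4=11
Step 11: prey: 59+23-19=63; pred: 11+6-4=13
Step 12: prey: 63+25-24=64; pred: 13+8-5=16
Step 13: prey: 64+25-30=59; pred: 16+10-6=20
Step 14: prey: 59+23-35=47; pred: 20+11-8=23
Step 15: prey: 47+18-32=33; pred: 23+10-9=24
No extinction within 15 steps

Answer: 16 both-alive 33 24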